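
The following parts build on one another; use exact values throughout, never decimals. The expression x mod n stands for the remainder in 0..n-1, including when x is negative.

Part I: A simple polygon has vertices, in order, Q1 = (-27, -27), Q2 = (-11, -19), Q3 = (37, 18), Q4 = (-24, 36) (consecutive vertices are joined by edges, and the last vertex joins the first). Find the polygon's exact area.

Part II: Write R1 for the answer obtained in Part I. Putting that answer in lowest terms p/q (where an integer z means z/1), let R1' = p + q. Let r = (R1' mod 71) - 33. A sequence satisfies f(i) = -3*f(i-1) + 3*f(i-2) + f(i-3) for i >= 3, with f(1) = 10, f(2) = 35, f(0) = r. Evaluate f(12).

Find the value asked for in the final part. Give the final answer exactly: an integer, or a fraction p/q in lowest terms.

9105747

Part I: cross terms: (-27*-19 - -11*-27)=216, (-11*18 - 37*-19)=505, (37*36 - -24*18)=1764, (-24*-27 - -27*36)=1620; twice the area = |4105| = 4105; area = 4105/2; answer 4105/2
Part II: R1 = 4105/2; threaded value p + q = 4107; r = 27; f(3) = -3*(35) + 3*(10) + 1*(27) = -48; iterating: f(3)=-48, f(4)=259, f(5)=-886, f(6)=3387, f(7)=-12560, f(8)=46955, f(9)=-175158, f(10)=653779, f(11)=-2439856, f(12)=9105747; answer 9105747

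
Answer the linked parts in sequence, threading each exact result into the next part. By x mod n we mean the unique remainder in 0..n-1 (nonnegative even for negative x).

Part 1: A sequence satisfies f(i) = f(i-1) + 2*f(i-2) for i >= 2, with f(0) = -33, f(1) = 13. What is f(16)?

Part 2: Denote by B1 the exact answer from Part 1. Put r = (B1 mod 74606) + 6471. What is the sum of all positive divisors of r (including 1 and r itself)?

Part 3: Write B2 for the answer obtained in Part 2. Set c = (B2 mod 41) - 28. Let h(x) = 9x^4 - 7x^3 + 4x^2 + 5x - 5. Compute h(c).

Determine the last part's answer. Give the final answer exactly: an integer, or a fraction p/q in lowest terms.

Part 1: f(2) = 1*(13) + 2*(-33) = -53; iterating: f(2)=-53, f(3)=-27, f(4)=-133, f(5)=-187, f(6)=-453, f(7)=-827, f(8)=-1733, f(9)=-3387, f(10)=-6853, f(11)=-13627, f(12)=-27333, f(13)=-54587, f(14)=-109253, f(15)=-218427, f(16)=-436933; answer -436933
Part 2: B1 = -436933; r = 17174; 17174 = 2 * 31 * 277; sigma = (1 + 2) * (1 + 31) * (1 + 277) = 3 * 32 * 278 = 26688; answer 26688
Part 3: B2 = 26688; c = 10; 9*(10)^4 - 7*(10)^3 + 4*(10)^2 + 5*(10)^1 - 5 = (90000) + (-7000) + (400) + (50) + (-5) = 83445; answer 83445

83445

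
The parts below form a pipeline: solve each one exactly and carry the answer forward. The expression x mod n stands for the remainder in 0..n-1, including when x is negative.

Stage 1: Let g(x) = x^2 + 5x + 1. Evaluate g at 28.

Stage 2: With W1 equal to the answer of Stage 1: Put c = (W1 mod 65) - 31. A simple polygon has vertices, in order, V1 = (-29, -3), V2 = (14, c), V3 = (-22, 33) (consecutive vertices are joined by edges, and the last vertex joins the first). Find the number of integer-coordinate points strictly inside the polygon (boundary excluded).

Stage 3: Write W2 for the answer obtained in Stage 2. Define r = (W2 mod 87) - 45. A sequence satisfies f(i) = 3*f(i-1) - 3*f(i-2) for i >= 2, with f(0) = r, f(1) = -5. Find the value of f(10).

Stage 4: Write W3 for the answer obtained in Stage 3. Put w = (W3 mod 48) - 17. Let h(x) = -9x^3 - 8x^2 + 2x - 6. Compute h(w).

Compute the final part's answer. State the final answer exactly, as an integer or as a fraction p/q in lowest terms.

Stage 1: 1*(28)^2 + 5*(28)^1 + 1 = (784) + (140) + (1) = 925; answer 925
Stage 2: W1 = 925; c = -16; cross terms: (-29*-16 - 14*-3)=506, (14*33 - -22*-16)=110, (-22*-3 - -29*33)=1023; twice the area = |1639| = 1639; area = 1639/2; boundary points = 1 + 1 + 1 = 3; strictly interior points = area - boundary/2 + 1 = 819; answer 819
Stage 3: W2 = 819; r = -9; f(2) = 3*(-5) - 3*(-9) = 12; iterating: f(2)=12, f(3)=51, f(4)=117, f(5)=198, f(6)=243, f(7)=135, f(8)=-324, f(9)=-1377, f(10)=-3159; answer -3159
Stage 4: W3 = -3159; w = -8; -9*(-8)^3 - 8*(-8)^2 + 2*(-8)^1 - 6 = (4608) + (-512) + (-16) + (-6) = 4074; answer 4074

4074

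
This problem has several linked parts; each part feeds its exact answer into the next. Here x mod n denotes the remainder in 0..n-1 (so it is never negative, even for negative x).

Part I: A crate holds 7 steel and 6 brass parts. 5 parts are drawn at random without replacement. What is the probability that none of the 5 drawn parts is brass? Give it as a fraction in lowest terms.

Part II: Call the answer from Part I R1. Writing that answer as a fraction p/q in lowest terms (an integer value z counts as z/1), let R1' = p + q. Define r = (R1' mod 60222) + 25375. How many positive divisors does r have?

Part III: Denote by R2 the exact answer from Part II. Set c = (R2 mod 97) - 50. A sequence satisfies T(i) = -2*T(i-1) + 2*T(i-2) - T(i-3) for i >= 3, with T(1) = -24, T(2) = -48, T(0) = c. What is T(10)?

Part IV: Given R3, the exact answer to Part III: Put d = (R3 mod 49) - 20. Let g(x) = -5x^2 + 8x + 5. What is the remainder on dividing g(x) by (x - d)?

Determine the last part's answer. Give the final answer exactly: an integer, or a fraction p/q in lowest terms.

-1759

Part I: total draws C(13,5) = 1287; favorable C(7,5) = 21; P = 7/429; answer 7/429
Part II: R1 = 7/429; threaded value p + q = 436; r = 25811; 25811 = 53 * 487; number of divisors = (1+1) * (1+1) = 4; answer 4
Part III: R2 = 4; c = -46; T(3) = -2*(-48) + 2*(-24) - 1*(-46) = 94; iterating: T(3)=94, T(4)=-260, T(5)=756, T(6)=-2126, T(7)=6024, T(8)=-17056, T(9)=48286, T(10)=-136708; answer -136708
Part IV: R3 = -136708; d = -18; remainder = value at the root: -5*(-18)^2 + 8*(-18)^1 + 5 = (-1620) + (-144) + (5) = -1759; answer -1759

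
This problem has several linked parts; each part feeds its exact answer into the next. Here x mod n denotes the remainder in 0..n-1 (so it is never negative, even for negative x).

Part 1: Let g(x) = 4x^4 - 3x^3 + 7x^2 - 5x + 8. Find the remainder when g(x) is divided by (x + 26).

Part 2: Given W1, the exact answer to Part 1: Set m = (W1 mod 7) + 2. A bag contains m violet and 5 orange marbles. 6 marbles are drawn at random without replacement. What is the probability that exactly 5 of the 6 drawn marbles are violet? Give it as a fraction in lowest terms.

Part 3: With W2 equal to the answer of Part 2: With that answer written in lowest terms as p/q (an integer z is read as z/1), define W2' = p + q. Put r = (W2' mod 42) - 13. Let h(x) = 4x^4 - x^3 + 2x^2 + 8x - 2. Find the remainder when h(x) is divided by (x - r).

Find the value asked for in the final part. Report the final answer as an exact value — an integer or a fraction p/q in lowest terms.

Part 1: remainder = value at the root: 4*(-26)^4 - 3*(-26)^3 + 7*(-26)^2 - 5*(-26)^1 + 8 = (1827904) + (52728) + (4732) + (130) + (8) = 1885502; answer 1885502
Part 2: W1 = 1885502; m = 5; total draws C(10,6) = 210; favorable C(5,5)*C(5,1) = 5; P = 1/42; answer 1/42
Part 3: W2 = 1/42; threaded value p + q = 43; r = -12; remainder = value at the root: 4*(-12)^4 - 1*(-12)^3 + 2*(-12)^2 + 8*(-12)^1 - 2 = (82944) + (1728) + (288) + (-96) + (-2) = 84862; answer 84862

84862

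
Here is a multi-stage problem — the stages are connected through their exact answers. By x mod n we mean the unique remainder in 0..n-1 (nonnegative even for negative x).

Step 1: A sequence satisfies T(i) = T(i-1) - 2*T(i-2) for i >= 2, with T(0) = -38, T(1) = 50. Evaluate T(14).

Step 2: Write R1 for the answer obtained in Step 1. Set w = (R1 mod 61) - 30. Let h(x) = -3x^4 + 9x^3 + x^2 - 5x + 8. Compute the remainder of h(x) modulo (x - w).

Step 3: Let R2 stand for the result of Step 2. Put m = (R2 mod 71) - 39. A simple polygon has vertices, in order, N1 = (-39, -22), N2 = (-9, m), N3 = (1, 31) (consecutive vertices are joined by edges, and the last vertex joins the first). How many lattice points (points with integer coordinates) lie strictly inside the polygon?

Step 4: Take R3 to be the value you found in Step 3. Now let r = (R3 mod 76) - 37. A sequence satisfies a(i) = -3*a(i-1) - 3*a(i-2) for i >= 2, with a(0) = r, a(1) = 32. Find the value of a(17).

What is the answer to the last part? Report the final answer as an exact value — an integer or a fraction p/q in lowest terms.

150903

Step 1: T(2) = 1*(50) - 2*(-38) = 126; iterating: T(2)=126, T(3)=26, T(4)=-226, T(5)=-278, T(6)=174, T(7)=730, T(8)=382, T(9)=-1078, T(10)=-1842, T(11)=314, T(12)=3998, T(13)=3370, T(14)=-4626; answer -4626
Step 2: R1 = -4626; w = -20; remainder = value at the root: -3*(-20)^4 + 9*(-20)^3 + 1*(-20)^2 - 5*(-20)^1 + 8 = (-480000) + (-72000) + (400) + (100) + (8) = -551492; answer -551492
Step 3: R2 = -551492; m = -3; cross terms: (-39*-3 - -9*-22)=-81, (-9*31 - 1*-3)=-276, (1*-22 - -39*31)=1187; twice the area = |830| = 830; area = 415; boundary points = 1 + 2 + 1 = 4; strictly interior points = area - boundary/2 + 1 = 414; answer 414
Step 4: R3 = 414; r = -3; a(2) = -3*(32) - 3*(-3) = -87; iterating: a(2)=-87, a(3)=165, a(4)=-234, a(5)=207, a(6)=81, a(7)=-864, a(8)=2349, a(9)=-4455, a(10)=6318, a(11)=-5589, a(12)=-2187, a(13)=23328, a(14)=-63423, a(15)=120285, a(16)=-170586, a(17)=150903; answer 150903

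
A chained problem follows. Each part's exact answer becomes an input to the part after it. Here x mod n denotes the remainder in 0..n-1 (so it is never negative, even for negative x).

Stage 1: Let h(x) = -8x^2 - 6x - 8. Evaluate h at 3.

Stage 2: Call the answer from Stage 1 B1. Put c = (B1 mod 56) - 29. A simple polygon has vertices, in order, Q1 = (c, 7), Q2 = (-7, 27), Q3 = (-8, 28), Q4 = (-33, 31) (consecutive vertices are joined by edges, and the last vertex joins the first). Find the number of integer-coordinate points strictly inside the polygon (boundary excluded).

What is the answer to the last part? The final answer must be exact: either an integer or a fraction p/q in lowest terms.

282

Stage 1: -8*(3)^2 - 6*(3)^1 - 8 = (-72) + (-18) + (-8) = -98; answer -98
Stage 2: B1 = -98; c = -15; cross terms: (-15*27 - -7*7)=-356, (-7*28 - -8*27)=20, (-8*31 - -33*28)=676, (-33*7 - -15*31)=234; twice the area = |574| = 574; area = 287; boundary points = 4 + 1 + 1 + 6 = 12; strictly interior points = area - boundary/2 + 1 = 282; answer 282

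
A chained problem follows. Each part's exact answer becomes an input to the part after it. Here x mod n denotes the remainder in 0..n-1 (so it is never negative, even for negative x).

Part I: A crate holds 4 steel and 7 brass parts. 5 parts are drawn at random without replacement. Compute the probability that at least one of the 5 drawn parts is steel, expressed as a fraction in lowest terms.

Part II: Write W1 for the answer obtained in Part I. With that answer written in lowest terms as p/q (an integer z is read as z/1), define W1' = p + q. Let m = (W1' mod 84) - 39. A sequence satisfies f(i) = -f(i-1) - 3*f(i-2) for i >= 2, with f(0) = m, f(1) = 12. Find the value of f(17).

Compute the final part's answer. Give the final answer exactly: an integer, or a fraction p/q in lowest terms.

69072

Part I: total draws C(11,5) = 462; complement C(7,5) = 21; favorable 462 - 21 = 441; P = 21/22; answer 21/22
Part II: W1 = 21/22; threaded value p + q = 43; m = 4; f(2) = -1*(12) - 3*(4) = -24; iterating: f(2)=-24, f(3)=-12, f(4)=84, f(5)=-48, f(6)=-204, f(7)=348, f(8)=264, f(9)=-1308, f(10)=516, f(11)=3408, f(12)=-4956, f(13)=-5268, f(14)=20136, f(15)=-4332, f(16)=-56076, f(17)=69072; answer 69072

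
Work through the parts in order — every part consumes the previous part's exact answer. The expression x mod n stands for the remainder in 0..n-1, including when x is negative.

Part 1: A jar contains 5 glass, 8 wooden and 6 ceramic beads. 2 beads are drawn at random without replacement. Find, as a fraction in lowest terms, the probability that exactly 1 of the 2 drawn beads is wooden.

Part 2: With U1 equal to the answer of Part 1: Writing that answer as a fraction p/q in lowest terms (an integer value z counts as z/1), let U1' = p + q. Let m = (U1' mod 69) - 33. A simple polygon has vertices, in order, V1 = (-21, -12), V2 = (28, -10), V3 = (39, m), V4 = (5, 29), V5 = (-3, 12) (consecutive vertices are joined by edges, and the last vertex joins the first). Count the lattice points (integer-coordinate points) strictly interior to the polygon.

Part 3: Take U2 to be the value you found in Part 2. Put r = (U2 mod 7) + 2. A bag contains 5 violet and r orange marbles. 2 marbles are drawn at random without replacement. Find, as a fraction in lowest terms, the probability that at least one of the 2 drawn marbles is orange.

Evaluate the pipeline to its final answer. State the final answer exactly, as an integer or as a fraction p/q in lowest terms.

Part 1: total draws C(19,2) = 171; favorable C(8,1)*C(11,1) = 88; P = 88/171; answer 88/171
Part 2: U1 = 88/171; threaded value p + q = 259; m = 19; cross terms: (-21*-10 - 28*-12)=546, (28*19 - 39*-10)=922, (39*29 - 5*19)=1036, (5*12 - -3*29)=147, (-3*-12 - -21*12)=288; twice the area = |2939| = 2939; area = 2939/2; boundary points = 1 + 1 + 2 + 1 + 6 = 11; strictly interior points = area - boundary/2 + 1 = 1465; answer 1465
Part 3: U2 = 1465; r = 4; total draws C(9,2) = 36; complement C(5,2) = 10; favorable 36 - 10 = 26; P = 13/18; answer 13/18

13/18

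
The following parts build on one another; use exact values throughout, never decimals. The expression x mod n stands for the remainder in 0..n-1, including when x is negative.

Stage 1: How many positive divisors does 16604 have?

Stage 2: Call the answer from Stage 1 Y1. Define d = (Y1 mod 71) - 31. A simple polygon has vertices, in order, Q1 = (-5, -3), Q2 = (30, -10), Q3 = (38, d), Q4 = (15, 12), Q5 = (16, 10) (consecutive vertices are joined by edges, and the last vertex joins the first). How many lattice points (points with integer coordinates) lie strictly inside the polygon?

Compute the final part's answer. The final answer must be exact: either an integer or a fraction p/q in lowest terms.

321

Stage 1: 16604 = 2^2 * 7 * 593; number of divisors = (2+1) * (1+1) * (1+1) = 12; answer 12
Stage 2: Y1 = 12; d = -19; cross terms: (-5*-10 - 30*-3)=140, (30*-19 - 38*-10)=-190, (38*12 - 15*-19)=741, (15*10 - 16*12)=-42, (16*-3 - -5*10)=2; twice the area = |651| = 651; area = 651/2; boundary points = 7 + 1 + 1 + 1 + 1 = 11; strictly interior points = area - boundary/2 + 1 = 321; answer 321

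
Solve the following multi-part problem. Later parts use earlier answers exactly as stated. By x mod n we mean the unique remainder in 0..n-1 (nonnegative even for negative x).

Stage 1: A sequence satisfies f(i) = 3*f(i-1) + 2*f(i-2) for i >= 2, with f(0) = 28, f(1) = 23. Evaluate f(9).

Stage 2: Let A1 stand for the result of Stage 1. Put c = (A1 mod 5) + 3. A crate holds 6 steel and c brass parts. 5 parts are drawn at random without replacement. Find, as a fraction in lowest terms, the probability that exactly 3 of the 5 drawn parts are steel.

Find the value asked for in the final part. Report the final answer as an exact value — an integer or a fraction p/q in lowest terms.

25/66

Stage 1: f(2) = 3*(23) + 2*(28) = 125; iterating: f(2)=125, f(3)=421, f(4)=1513, f(5)=5381, f(6)=19169, f(7)=68269, f(8)=243145, f(9)=865973; answer 865973
Stage 2: A1 = 865973; c = 6; total draws C(12,5) = 792; favorable C(6,3)*C(6,2) = 300; P = 25/66; answer 25/66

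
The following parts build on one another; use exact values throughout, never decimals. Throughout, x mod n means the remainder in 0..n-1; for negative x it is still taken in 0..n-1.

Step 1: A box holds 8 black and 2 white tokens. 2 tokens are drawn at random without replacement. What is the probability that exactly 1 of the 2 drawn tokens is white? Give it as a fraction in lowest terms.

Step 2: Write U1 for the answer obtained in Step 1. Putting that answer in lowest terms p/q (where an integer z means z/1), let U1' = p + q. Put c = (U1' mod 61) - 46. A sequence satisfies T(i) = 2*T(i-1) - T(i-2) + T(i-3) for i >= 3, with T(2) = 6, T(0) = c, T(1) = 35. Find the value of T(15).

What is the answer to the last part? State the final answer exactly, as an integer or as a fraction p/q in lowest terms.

Step 1: total draws C(10,2) = 45; favorable C(2,1)*C(8,1) = 16; P = 16/45; answer 16/45
Step 2: U1 = 16/45; threaded value p + q = 61; c = -46; T(3) = 2*(6) - 1*(35) + 1*(-46) = -69; iterating: T(3)=-69, T(4)=-109, T(5)=-143, T(6)=-246, T(7)=-458, T(8)=-813, T(9)=-1414, T(10)=-2473, T(11)=-4345, T(12)=-7631, T(13)=-13390, T(14)=-23494, T(15)=-41229; answer -41229

-41229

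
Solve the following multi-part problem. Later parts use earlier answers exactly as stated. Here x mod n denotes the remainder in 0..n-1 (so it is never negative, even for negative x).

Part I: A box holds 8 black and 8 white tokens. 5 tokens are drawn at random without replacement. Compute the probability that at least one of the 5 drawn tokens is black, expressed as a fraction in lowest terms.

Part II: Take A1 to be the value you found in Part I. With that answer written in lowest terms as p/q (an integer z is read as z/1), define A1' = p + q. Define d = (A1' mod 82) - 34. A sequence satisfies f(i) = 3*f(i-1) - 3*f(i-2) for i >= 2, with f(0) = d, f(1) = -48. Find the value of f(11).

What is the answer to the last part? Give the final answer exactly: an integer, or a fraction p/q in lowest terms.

Part I: total draws C(16,5) = 4368; complement C(8,5) = 56; favorable 4368 - 56 = 4312; P = 77/78; answer 77/78
Part II: A1 = 77/78; threaded value p + q = 155; d = 39; f(2) = 3*(-48) - 3*(39) = -261; iterating: f(2)=-261, f(3)=-639, f(4)=-1134, f(5)=-1485, f(6)=-1053, f(7)=1296, f(8)=7047, f(9)=17253, f(10)=30618, f(11)=40095; answer 40095

40095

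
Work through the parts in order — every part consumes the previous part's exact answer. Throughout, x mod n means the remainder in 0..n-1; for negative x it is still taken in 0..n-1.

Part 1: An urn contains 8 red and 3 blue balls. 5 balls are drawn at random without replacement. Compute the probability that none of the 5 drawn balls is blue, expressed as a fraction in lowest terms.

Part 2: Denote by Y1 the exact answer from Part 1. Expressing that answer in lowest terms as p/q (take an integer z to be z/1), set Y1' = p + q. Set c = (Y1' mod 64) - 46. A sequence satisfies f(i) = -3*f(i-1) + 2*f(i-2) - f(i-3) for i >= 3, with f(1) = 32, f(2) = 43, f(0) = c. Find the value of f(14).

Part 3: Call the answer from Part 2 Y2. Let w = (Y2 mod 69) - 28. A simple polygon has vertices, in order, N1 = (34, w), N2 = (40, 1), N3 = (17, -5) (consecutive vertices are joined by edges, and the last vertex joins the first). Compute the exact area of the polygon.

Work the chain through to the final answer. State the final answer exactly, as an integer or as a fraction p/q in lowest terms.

Part 1: total draws C(11,5) = 462; favorable C(8,5) = 56; P = 4/33; answer 4/33
Part 2: Y1 = 4/33; threaded value p + q = 37; c = -9; f(3) = -3*(43) + 2*(32) - 1*(-9) = -56; iterating: f(3)=-56, f(4)=222, f(5)=-821, f(6)=2963, f(7)=-10753, f(8)=39006, f(9)=-141487, f(10)=513226, f(11)=-1861658, f(12)=6752913, f(13)=-24495281, f(14)=88853327; answer 88853327
Part 3: Y2 = 88853327; w = -2; cross terms: (34*1 - 40*-2)=114, (40*-5 - 17*1)=-217, (17*-2 - 34*-5)=136; twice the area = |33| = 33; area = 33/2; answer 33/2

33/2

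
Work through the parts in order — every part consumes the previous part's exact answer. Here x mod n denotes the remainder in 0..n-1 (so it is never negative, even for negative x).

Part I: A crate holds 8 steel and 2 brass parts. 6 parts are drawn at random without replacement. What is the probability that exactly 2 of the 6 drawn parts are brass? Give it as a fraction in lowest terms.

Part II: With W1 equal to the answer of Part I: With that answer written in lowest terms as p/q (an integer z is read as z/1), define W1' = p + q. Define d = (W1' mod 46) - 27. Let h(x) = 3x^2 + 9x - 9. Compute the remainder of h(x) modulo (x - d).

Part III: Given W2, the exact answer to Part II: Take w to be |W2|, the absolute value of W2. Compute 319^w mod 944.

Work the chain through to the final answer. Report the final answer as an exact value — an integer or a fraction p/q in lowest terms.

111

Part I: total draws C(10,6) = 210; favorable C(2,2)*C(8,4) = 70; P = 1/3; answer 1/3
Part II: W1 = 1/3; threaded value p + q = 4; d = -23; remainder = value at the root: 3*(-23)^2 + 9*(-23)^1 - 9 = (1587) + (-207) + (-9) = 1371; answer 1371
Part III: W2 = 1371; w = 1371; squarings mod 944: 319^1=319, 319^2=753, 319^4=609, 319^8=833, 319^16=49, 319^32=513, 319^64=737, 319^128=369, 319^256=225, 319^512=593, 319^1024=481; 319^1371 = 319^1 * 319^2 * 319^8 * 319^16 * 319^64 * 319^256 * 319^1024 = 111 (mod 944); answer 111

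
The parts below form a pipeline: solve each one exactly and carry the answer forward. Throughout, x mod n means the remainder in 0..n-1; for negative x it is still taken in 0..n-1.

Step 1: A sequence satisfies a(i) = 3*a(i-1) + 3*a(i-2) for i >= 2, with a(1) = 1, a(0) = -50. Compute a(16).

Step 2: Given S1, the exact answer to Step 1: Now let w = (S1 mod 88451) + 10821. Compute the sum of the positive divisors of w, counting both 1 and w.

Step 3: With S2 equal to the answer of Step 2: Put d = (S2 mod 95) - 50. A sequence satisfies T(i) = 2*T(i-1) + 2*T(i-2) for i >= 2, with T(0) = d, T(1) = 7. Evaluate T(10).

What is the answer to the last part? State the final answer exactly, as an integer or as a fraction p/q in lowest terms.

Step 1: a(2) = 3*(1) + 3*(-50) = -147; iterating: a(2)=-147, a(3)=-438, a(4)=-1755, a(5)=-6579, a(6)=-25002, a(7)=-94743, a(8)=-359235, a(9)=-1361934, a(10)=-5163507, a(11)=-19576323, a(12)=-74219490, a(13)=-281387439, a(14)=-1066820787, a(15)=-4044624678, a(16)=-15334336395; answer -15334336395
Step 2: S1 = -15334336395; w = 70492; 70492 = 2^2 * 17623; sigma = (1 + 2 + 4) * (1 + 17623) = 7 * 17624 = 123368; answer 123368
Step 3: S2 = 123368; d = 8; T(2) = 2*(7) + 2*(8) = 30; iterating: T(2)=30, T(3)=74, T(4)=208, T(5)=564, T(6)=1544, T(7)=4216, T(8)=11520, T(9)=31472, T(10)=85984; answer 85984

85984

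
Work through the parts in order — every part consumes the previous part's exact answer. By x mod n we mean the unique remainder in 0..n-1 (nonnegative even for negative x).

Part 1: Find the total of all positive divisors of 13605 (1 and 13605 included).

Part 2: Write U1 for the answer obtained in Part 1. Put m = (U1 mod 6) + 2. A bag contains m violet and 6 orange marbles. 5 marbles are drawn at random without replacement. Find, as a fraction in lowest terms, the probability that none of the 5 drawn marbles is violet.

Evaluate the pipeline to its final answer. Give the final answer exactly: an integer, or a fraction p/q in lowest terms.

3/28

Part 1: 13605 = 3 * 5 * 907; sigma = (1 + 3) * (1 + 5) * (1 + 907) = 4 * 6 * 908 = 21792; answer 21792
Part 2: U1 = 21792; m = 2; total draws C(8,5) = 56; favorable C(6,5) = 6; P = 3/28; answer 3/28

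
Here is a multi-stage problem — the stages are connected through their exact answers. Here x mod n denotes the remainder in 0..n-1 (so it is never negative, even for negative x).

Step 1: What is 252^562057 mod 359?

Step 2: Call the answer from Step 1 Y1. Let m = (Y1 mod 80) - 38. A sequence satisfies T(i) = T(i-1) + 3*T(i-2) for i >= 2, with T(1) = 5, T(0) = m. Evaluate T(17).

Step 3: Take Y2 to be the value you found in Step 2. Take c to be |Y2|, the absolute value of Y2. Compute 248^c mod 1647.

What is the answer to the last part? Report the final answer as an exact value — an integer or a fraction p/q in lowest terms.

Step 1: squarings mod 359: 252^1=252, 252^2=320, 252^4=85, 252^8=45, 252^16=230, 252^32=127, 252^64=333, 252^128=317, 252^256=328, 252^512=243, 252^1024=173, 252^2048=132, 252^4096=192, 252^8192=246, 252^16384=204, 252^32768=331, 252^65536=66, 252^131072=48, 252^262144=150, 252^524288=242; 252^562057 = 252^1 * 252^8 * 252^128 * 252^256 * 252^512 * 252^4096 * 252^32768 * 252^524288 = 117 (mod 359); answer 117
Step 2: Y1 = 117; m = -1; T(2) = 1*(5) + 3*(-1) = 2; iterating: T(2)=2, T(3)=17, T(4)=23, T(5)=74, T(6)=143, T(7)=365, T(8)=794, T(9)=1889, T(10)=4271, T(11)=9938, T(12)=22751, T(13)=52565, T(14)=120818, T(15)=278513, T(16)=640967, T(17)=1476506; answer 1476506
Step 3: Y2 = 1476506; c = 1476506; squarings mod 1647: 248^1=248, 248^2=565, 248^4=1354, 248^8=205, 248^16=850, 248^32=1114, 248^64=805, 248^128=754, 248^256=301, 248^512=16, 248^1024=256, 248^2048=1303, 248^4096=1399, 248^8192=565, 248^16384=1354, 248^32768=205, 248^65536=850, 248^131072=1114, 248^262144=805, 248^524288=754, 248^1048576=301; 248^1476506 = 248^2 * 248^8 * 248^16 * 248^128 * 248^256 * 248^512 * 248^1024 * 248^32768 * 248^131072 * 248^262144 * 248^1048576 = 727 (mod 1647); answer 727

727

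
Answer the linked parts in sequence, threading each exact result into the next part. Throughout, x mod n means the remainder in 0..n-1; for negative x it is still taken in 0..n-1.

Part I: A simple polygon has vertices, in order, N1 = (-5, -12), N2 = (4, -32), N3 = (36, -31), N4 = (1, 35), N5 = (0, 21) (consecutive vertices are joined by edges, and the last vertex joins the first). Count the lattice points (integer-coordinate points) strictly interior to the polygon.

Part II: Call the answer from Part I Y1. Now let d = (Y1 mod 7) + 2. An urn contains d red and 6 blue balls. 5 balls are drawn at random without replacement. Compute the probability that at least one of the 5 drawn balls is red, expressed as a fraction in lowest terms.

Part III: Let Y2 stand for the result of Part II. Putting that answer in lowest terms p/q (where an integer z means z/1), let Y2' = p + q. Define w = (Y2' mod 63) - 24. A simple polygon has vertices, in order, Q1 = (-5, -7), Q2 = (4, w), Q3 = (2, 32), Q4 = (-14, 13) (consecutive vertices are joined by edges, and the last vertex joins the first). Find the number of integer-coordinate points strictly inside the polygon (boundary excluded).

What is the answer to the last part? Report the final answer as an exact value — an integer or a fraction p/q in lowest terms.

408

Part I: cross terms: (-5*-32 - 4*-12)=208, (4*-31 - 36*-32)=1028, (36*35 - 1*-31)=1291, (1*21 - 0*35)=21, (0*-12 - -5*21)=105; twice the area = |2653| = 2653; area = 2653/2; boundary points = 1 + 1 + 1 + 1 + 1 = 5; strictly interior points = area - boundary/2 + 1 = 1325; answer 1325
Part II: Y1 = 1325; d = 4; total draws C(10,5) = 252; complement C(6,5) = 6; favorable 252 - 6 = 246; P = 41/42; answer 41/42
Part III: Y2 = 41/42; threaded value p + q = 83; w = -4; cross terms: (-5*-4 - 4*-7)=48, (4*32 - 2*-4)=136, (2*13 - -14*32)=474, (-14*-7 - -5*13)=163; twice the area = |821| = 821; area = 821/2; boundary points = 3 + 2 + 1 + 1 = 7; strictly interior points = area - boundary/2 + 1 = 408; answer 408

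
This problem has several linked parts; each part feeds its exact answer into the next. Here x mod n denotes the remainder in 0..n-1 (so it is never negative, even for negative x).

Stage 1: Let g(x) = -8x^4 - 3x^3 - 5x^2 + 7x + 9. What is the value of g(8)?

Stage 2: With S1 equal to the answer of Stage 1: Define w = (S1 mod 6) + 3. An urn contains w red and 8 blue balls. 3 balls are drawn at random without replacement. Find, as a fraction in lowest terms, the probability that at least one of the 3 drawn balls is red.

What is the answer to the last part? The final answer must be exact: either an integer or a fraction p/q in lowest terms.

41/55

Stage 1: -8*(8)^4 - 3*(8)^3 - 5*(8)^2 + 7*(8)^1 + 9 = (-32768) + (-1536) + (-320) + (56) + (9) = -34559; answer -34559
Stage 2: S1 = -34559; w = 4; total draws C(12,3) = 220; complement C(8,3) = 56; favorable 220 - 56 = 164; P = 41/55; answer 41/55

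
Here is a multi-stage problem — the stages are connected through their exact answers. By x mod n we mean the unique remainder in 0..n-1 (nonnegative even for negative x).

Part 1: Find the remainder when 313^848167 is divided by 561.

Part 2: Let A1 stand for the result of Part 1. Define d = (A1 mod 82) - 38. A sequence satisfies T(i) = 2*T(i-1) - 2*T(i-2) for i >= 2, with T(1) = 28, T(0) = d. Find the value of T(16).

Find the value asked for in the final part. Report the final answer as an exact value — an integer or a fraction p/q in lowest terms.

1536

Part 1: squarings mod 561: 313^1=313, 313^2=355, 313^4=361, 313^8=169, 313^16=511, 313^32=256, 313^64=460, 313^128=103, 313^256=511, 313^512=256, 313^1024=460, 313^2048=103, 313^4096=511, 313^8192=256, 313^16384=460, 313^32768=103, 313^65536=511, 313^131072=256, 313^262144=460, 313^524288=103; 313^848167 = 313^1 * 313^2 * 313^4 * 313^32 * 313^256 * 313^4096 * 313^8192 * 313^16384 * 313^32768 * 313^262144 * 313^524288 = 454 (mod 561); answer 454
Part 2: A1 = 454; d = 6; T(2) = 2*(28) - 2*(6) = 44; iterating: T(2)=44, T(3)=32, T(4)=-24, T(5)=-112, T(6)=-176, T(7)=-128, T(8)=96, T(9)=448, T(10)=704, T(11)=512, T(12)=-384, T(13)=-1792, T(14)=-2816, T(15)=-2048, T(16)=1536; answer 1536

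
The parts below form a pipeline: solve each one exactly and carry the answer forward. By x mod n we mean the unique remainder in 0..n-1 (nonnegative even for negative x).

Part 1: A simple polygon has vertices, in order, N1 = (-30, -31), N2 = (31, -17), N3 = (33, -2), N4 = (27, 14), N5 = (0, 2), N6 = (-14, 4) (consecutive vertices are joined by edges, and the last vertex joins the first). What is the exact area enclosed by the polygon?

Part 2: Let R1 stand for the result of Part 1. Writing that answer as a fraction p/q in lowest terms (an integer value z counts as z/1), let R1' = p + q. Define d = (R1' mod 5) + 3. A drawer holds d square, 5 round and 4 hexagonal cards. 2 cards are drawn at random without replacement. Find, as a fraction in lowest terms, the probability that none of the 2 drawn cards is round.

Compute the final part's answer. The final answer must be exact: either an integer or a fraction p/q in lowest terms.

Part 1: cross terms: (-30*-17 - 31*-31)=1471, (31*-2 - 33*-17)=499, (33*14 - 27*-2)=516, (27*2 - 0*14)=54, (0*4 - -14*2)=28, (-14*-31 - -30*4)=554; twice the area = |3122| = 3122; area = 1561; answer 1561
Part 2: R1 = 1561; threaded value p + q = 1562; d = 5; total draws C(14,2) = 91; favorable C(9,2) = 36; P = 36/91; answer 36/91

36/91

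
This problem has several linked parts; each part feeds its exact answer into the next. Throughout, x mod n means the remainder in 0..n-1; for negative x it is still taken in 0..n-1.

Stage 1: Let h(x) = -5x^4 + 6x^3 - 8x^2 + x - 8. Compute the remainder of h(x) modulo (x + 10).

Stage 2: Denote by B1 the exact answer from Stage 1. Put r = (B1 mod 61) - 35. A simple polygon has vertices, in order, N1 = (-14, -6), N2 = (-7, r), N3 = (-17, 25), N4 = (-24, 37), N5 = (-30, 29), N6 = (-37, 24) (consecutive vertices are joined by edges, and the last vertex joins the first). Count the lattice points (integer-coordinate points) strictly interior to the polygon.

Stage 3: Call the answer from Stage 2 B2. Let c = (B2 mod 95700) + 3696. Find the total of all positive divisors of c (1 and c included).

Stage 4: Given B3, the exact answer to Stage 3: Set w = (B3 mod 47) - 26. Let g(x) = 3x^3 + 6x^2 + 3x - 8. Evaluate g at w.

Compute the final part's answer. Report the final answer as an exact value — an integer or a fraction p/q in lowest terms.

Stage 1: remainder = value at the root: -5*(-10)^4 + 6*(-10)^3 - 8*(-10)^2 + 1*(-10)^1 - 8 = (-50000) + (-6000) + (-800) + (-10) + (-8) = -56818; answer -56818
Stage 2: B1 = -56818; r = -1; cross terms: (-14*-1 - -7*-6)=-28, (-7*25 - -17*-1)=-192, (-17*37 - -24*25)=-29, (-24*29 - -30*37)=414, (-30*24 - -37*29)=353, (-37*-6 - -14*24)=558; twice the area = |1076| = 1076; area = 538; boundary points = 1 + 2 + 1 + 2 + 1 + 1 = 8; strictly interior points = area - boundary/2 + 1 = 535; answer 535
Stage 3: B2 = 535; c = 4231; 4231 is prime, so its only divisors are 1 and 4231; sigma = 1 + 4231 = 4232; answer 4232
Stage 4: B3 = 4232; w = -24; 3*(-24)^3 + 6*(-24)^2 + 3*(-24)^1 - 8 = (-41472) + (3456) + (-72) + (-8) = -38096; answer -38096

-38096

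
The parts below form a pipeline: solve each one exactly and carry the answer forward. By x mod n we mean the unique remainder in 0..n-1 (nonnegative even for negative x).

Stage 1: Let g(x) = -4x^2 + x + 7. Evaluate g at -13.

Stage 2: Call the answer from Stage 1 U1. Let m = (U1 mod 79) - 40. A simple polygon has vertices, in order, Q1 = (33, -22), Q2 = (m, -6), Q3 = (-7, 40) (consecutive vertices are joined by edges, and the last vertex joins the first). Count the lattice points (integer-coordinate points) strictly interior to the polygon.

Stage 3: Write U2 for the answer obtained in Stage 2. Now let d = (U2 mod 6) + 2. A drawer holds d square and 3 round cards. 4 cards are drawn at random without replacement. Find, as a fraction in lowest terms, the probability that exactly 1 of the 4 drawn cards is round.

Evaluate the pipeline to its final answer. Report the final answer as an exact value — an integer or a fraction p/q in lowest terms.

Stage 1: -4*(-13)^2 + 1*(-13)^1 + 7 = (-676) + (-13) + (7) = -682; answer -682
Stage 2: U1 = -682; m = -11; cross terms: (33*-6 - -11*-22)=-440, (-11*40 - -7*-6)=-482, (-7*-22 - 33*40)=-1166; twice the area = |-2088| = 2088; area = 1044; boundary points = 4 + 2 + 2 = 8; strictly interior points = area - boundary/2 + 1 = 1041; answer 1041
Stage 3: U2 = 1041; d = 5; total draws C(8,4) = 70; favorable C(3,1)*C(5,3) = 30; P = 3/7; answer 3/7

3/7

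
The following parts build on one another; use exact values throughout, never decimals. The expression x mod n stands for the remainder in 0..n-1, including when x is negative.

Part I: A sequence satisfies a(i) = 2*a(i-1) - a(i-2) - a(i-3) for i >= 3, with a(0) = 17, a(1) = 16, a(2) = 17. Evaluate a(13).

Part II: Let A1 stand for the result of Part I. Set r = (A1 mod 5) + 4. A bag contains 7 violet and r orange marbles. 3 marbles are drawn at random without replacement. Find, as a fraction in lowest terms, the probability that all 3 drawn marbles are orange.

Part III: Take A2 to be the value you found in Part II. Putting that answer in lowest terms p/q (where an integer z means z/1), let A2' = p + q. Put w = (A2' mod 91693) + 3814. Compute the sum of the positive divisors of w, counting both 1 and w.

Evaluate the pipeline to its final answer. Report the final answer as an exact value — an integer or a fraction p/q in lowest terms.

4560

Part I: a(3) = 2*(17) - 1*(16) - 1*(17) = 1; iterating: a(3)=1, a(4)=-31, a(5)=-80, a(6)=-130, a(7)=-149, a(8)=-88, a(9)=103, a(10)=443, a(11)=871, a(12)=1196, a(13)=1078; answer 1078
Part II: A1 = 1078; r = 7; total draws C(14,3) = 364; favorable C(7,3) = 35; P = 5/52; answer 5/52
Part III: A2 = 5/52; threaded value p + q = 57; w = 3871; 3871 = 7^2 * 79; sigma = (1 + 7 + 49) * (1 + 79) = 57 * 80 = 4560; answer 4560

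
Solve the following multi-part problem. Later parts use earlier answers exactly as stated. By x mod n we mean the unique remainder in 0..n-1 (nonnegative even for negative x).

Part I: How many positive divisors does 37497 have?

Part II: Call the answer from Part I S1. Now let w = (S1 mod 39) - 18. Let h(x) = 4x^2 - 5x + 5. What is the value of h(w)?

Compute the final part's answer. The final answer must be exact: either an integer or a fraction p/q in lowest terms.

455

Part I: 37497 = 3 * 29 * 431; number of divisors = (1+1) * (1+1) * (1+1) = 8; answer 8
Part II: S1 = 8; w = -10; 4*(-10)^2 - 5*(-10)^1 + 5 = (400) + (50) + (5) = 455; answer 455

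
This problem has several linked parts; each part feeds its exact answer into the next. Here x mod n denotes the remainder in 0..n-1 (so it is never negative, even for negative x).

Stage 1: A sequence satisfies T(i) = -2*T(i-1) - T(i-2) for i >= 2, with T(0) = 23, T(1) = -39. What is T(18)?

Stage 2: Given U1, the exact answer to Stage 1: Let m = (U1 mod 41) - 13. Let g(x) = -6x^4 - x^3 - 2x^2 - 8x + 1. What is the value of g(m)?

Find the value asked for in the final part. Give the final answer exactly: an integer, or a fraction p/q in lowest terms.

Stage 1: T(2) = -2*(-39) - 1*(23) = 55; iterating: T(2)=55, T(3)=-71, T(4)=87, T(5)=-103, T(6)=119, T(7)=-135, T(8)=151, T(9)=-167, T(10)=183, T(11)=-199, T(12)=215, T(13)=-231, T(14)=247, T(15)=-263, T(16)=279, T(17)=-295, T(18)=311; answer 311
Stage 2: U1 = 311; m = 11; -6*(11)^4 - 1*(11)^3 - 2*(11)^2 - 8*(11)^1 + 1 = (-87846) + (-1331) + (-242) + (-88) + (1) = -89506; answer -89506

-89506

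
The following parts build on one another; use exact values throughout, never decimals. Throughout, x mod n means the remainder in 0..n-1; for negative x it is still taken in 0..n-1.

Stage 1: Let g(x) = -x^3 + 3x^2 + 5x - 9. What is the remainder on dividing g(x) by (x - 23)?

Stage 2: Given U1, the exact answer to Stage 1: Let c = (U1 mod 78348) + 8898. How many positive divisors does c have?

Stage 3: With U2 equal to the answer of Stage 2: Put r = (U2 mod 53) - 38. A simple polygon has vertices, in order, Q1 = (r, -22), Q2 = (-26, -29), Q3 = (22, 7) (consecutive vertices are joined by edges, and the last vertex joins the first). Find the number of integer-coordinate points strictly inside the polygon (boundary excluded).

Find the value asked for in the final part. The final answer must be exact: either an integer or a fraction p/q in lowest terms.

159

Stage 1: remainder = value at the root: -1*(23)^3 + 3*(23)^2 + 5*(23)^1 - 9 = (-12167) + (1587) + (115) + (-9) = -10474; answer -10474
Stage 2: U1 = -10474; c = 76772; 76772 = 2^2 * 17 * 1129; number of divisors = (2+1) * (1+1) * (1+1) = 12; answer 12
Stage 3: U2 = 12; r = -26; cross terms: (-26*-29 - -26*-22)=182, (-26*7 - 22*-29)=456, (22*-22 - -26*7)=-302; twice the area = |336| = 336; area = 168; boundary points = 7 + 12 + 1 = 20; strictly interior points = area - boundary/2 + 1 = 159; answer 159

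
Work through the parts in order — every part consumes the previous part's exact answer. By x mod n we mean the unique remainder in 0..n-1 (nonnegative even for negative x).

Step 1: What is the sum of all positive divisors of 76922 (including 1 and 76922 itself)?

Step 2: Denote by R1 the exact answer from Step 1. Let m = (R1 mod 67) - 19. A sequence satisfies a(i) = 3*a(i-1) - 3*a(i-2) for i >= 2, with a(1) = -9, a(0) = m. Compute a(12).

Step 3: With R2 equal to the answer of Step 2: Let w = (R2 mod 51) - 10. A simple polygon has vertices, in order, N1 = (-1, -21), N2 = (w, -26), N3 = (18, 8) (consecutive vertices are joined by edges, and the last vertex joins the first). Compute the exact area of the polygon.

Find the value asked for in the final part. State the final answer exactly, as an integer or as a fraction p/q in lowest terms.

Step 1: 76922 = 2 * 38461; sigma = (1 + 2) * (1 + 38461) = 3 * 38462 = 115386; answer 115386
Step 2: R1 = 115386; m = -7; a(2) = 3*(-9) - 3*(-7) = -6; iterating: a(2)=-6, a(3)=9, a(4)=45, a(5)=108, a(6)=189, a(7)=243, a(8)=162, a(9)=-243, a(10)=-1215, a(11)=-2916, a(12)=-5103; answer -5103
Step 3: R2 = -5103; w = 38; cross terms: (-1*-26 - 38*-21)=824, (38*8 - 18*-26)=772, (18*-21 - -1*8)=-370; twice the area = |1226| = 1226; area = 613; answer 613

613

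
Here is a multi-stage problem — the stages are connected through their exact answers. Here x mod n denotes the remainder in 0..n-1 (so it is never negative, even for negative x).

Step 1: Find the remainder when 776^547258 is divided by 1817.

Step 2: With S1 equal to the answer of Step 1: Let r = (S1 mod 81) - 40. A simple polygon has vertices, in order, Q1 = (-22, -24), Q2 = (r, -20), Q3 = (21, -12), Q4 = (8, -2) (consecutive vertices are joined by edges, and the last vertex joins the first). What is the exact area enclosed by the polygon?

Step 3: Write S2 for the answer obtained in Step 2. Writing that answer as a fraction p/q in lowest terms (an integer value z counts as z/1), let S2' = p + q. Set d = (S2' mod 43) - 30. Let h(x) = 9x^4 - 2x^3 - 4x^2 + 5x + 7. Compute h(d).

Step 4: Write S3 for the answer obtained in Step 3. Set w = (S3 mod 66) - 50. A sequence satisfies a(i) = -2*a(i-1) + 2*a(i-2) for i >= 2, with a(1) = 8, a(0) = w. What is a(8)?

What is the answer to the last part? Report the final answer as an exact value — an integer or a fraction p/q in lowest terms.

-10448

Step 1: squarings mod 1817: 776^1=776, 776^2=749, 776^4=1365, 776^8=800, 776^16=416, 776^32=441, 776^64=62, 776^128=210, 776^256=492, 776^512=403, 776^1024=696, 776^2048=1094, 776^4096=1250, 776^8192=1697, 776^16384=1681, 776^32768=326, 776^65536=890, 776^131072=1705, 776^262144=1642, 776^524288=1553; 776^547258 = 776^2 * 776^8 * 776^16 * 776^32 * 776^128 * 776^256 * 776^2048 * 776^4096 * 776^16384 * 776^524288 = 64 (mod 1817); answer 64
Step 2: S1 = 64; r = 24; cross terms: (-22*-20 - 24*-24)=1016, (24*-12 - 21*-20)=132, (21*-2 - 8*-12)=54, (8*-24 - -22*-2)=-236; twice the area = |966| = 966; area = 483; answer 483
Step 3: S2 = 483; threaded value p + q = 484; d = -19; 9*(-19)^4 - 2*(-19)^3 - 4*(-19)^2 + 5*(-19)^1 + 7 = (1172889) + (13718) + (-1444) + (-95) + (7) = 1185075; answer 1185075
Step 4: S3 = 1185075; w = -5; a(2) = -2*(8) + 2*(-5) = -26; iterating: a(2)=-26, a(3)=68, a(4)=-188, a(5)=512, a(6)=-1400, a(7)=3824, a(8)=-10448; answer -10448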